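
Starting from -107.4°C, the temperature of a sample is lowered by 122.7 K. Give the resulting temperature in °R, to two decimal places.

The 122.7 K change is an interval; Kelvin and Celsius degrees are the same size, so ΔC = -122.7°C.
Final Celsius temperature: -107.4000 - 122.7000 = -230.1000°C.
In Rankine: -230.1000 × 1.8 + 491.67 = 77.49°R.

77.49°R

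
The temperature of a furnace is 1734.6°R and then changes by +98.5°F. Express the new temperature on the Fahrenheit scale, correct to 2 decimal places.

Initial temperature in Celsius: (1734.6 - 491.67) × 5/9 = 690.5167°C.
The 98.5°F change is an interval, so only the factor 5/9 applies: +98.5 × 5/9 = +54.7222°C.
Final Celsius temperature: 690.5167 + 54.7222 = 745.2389°C.
In Fahrenheit: 745.2389 × 1.8 + 32 = 1373.43°F.

1373.43°F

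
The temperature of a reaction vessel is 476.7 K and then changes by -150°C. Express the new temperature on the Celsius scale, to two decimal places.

53.55°C

Initial temperature in Celsius: 476.7 - 273.15 = 203.5500°C.
Final Celsius temperature: 203.5500 - 150.0000 = 53.5500°C.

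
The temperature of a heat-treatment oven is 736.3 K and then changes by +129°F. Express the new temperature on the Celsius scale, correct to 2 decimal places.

534.82°C

Initial temperature in Celsius: 736.3 - 273.15 = 463.1500°C.
The 129°F change is an interval, so only the factor 5/9 applies: +129 × 5/9 = +71.6667°C.
Final Celsius temperature: 463.1500 + 71.6667 = 534.8167°C.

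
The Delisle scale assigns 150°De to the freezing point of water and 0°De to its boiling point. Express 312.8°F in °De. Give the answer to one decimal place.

-84.0°De

First in Celsius: (312.8 - 32) × 5/9 = 156.0000°C.
Linearly onto the Delisle scale: 150 + (156.0000 / 100) × (0 - 150) = -84.0°De.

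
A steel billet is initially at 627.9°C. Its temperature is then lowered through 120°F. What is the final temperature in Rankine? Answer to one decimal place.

The 120°F change is an interval, so only the factor 5/9 applies: -120 × 5/9 = -66.6667°C.
Final Celsius temperature: 627.9000 - 66.6667 = 561.2333°C.
In Rankine: 561.2333 × 1.8 + 491.67 = 1501.9°R.

1501.9°R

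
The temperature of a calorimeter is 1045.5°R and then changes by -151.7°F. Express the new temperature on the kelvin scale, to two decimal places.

496.56 K

Initial temperature in Celsius: (1045.5 - 491.67) × 5/9 = 307.6833°C.
The 151.7°F change is an interval, so only the factor 5/9 applies: -151.7 × 5/9 = -84.2778°C.
Final Celsius temperature: 307.6833 - 84.2778 = 223.4056°C.
In kelvin: 223.4056 + 273.15 = 496.56 K.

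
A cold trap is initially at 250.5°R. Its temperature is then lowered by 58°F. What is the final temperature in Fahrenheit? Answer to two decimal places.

Initial temperature in Celsius: (250.5 - 491.67) × 5/9 = -133.9833°C.
The 58°F change is an interval, so only the factor 5/9 applies: -58 × 5/9 = -32.2222°C.
Final Celsius temperature: -133.9833 - 32.2222 = -166.2056°C.
In Fahrenheit: -166.2056 × 1.8 + 32 = -267.17°F.

-267.17°F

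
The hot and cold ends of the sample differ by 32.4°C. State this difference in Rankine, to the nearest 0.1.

Only the scale ratio 1.8 matters for a change in temperature.
32.4 × 1.8 = 58.3.

58.3°R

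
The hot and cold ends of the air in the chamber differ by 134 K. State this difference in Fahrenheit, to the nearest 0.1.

For a temperature interval the offset drops out; only the factor 1.8 applies.
134 × 1.8 = 241.2.

241.2°F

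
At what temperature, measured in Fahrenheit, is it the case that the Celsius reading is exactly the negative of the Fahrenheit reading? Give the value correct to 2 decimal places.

11.43°F

Let F be the Fahrenheit reading. The Celsius reading is C = 5/9·F - 17.7778.
Require C = -1·F: 5/9·F - 17.7778 = -1·F.
(14/9)·F = 17.7778  ⇒  F = 11.43.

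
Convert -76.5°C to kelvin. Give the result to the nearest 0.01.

196.65 K

In kelvin: -76.5000 + 273.15 = 196.65 K.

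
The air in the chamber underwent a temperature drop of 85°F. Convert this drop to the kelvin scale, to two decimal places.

Only the scale ratio 5/9 matters for a change in temperature.
85 × 5/9 = 47.22.

47.22 K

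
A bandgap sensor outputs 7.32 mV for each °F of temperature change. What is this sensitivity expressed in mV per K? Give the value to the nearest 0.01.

The quantity depends on a temperature interval, so only the ratio of degree sizes applies; the offset between the scales is irrelevant.
A change of 1 K is a change of 1.8°F, so per K the value is 7.32 × 1.8 = 13.18.

13.18 mV per K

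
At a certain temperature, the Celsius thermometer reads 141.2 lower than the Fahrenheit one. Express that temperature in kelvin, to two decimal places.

409.65 K

Let x be the Fahrenheit reading; then the Celsius reading is 5/9·x - 17.7778.
(5/9·x - 17.7778) - x = -141.2  ⇒  (-4/9)·x = -123.422  ⇒  x = 277.7000°F.
In Celsius: (277.7 - 32) × 5/9 = 136.5000°C.
In kelvin: 136.5000 + 273.15 = 409.65 K.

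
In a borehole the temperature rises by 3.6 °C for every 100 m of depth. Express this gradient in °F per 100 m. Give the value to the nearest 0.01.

6.48 °F/100 m

Since only a temperature interval is involved, the additive offset between the scales drops out.
A change of 1°C is a change of 1.8°F, so 3.6 × 1.8 = 6.48.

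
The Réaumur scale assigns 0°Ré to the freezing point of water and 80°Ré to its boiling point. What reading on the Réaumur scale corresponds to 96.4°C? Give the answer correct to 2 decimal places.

77.12°Ré

Linearly onto the Réaumur scale: 0 + (96.4000 / 100) × (80 - 0) = 77.12°Ré.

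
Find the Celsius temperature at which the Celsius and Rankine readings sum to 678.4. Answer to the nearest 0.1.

Let C be the Celsius reading. The Rankine reading is R = 1.8·C + 491.67.
Require C + R = 678.4: (2.8)·C + 491.67 = 678.4.
C = (678.4 - 491.67) / (2.8) = 66.7.

66.7°C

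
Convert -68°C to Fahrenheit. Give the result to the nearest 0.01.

In Fahrenheit: -68.0000 × 1.8 + 32 = -90.40°F.

-90.40°F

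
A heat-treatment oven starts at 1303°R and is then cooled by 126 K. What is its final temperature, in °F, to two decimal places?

616.53°F

Initial temperature in Celsius: (1303 - 491.67) × 5/9 = 450.7389°C.
The 126 K change is an interval; Kelvin and Celsius degrees are the same size, so ΔC = -126°C.
Final Celsius temperature: 450.7389 - 126.0000 = 324.7389°C.
In Fahrenheit: 324.7389 × 1.8 + 32 = 616.53°F.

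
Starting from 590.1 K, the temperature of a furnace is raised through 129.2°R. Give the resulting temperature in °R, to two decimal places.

1191.38°R

Initial temperature in Celsius: 590.1 - 273.15 = 316.9500°C.
The 129.2°R change is an interval, so only the factor 5/9 applies: +129.2 × 5/9 = +71.7778°C.
Final Celsius temperature: 316.9500 + 71.7778 = 388.7278°C.
In Rankine: 388.7278 × 1.8 + 491.67 = 1191.38°R.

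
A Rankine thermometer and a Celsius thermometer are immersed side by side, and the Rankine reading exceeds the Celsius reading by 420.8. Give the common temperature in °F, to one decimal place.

-127.5°F

Let x be the Rankine reading; then the Celsius reading is 5/9·x - 273.15.
(5/9·x - 273.15) - x = -420.8  ⇒  (-4/9)·x = -147.65  ⇒  x = 332.2125°R.
In Celsius: (332.2125 - 491.67) × 5/9 = -88.5875°C.
In Fahrenheit: -88.5875 × 1.8 + 32 = -127.5°F.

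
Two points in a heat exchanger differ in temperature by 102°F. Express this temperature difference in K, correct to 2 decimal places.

56.67 K

For a temperature interval the offset drops out; only the factor 5/9 applies.
102 × 5/9 = 56.67.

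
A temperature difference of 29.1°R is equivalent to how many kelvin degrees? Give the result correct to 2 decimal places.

An interval of 1°R corresponds to 5/9 K.
29.1 × 5/9 = 16.17.

16.17 K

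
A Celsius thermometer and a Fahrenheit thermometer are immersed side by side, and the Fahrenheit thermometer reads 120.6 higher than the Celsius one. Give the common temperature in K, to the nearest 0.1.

Let x be the Celsius reading; then the Fahrenheit reading is 1.8·x + 32.
(1.8·x + 32) - x = 120.6  ⇒  (0.8)·x = 88.6  ⇒  x = 110.7500°C.
In kelvin: 110.7500 + 273.15 = 383.9 K.

383.9 K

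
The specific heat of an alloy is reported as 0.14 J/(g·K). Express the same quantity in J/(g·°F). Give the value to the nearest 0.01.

0.08 J/(g·°F)

The quantity depends on a temperature interval, so only the ratio of degree sizes applies; the offset between the scales is irrelevant.
A change of 1°F is a change of 5/9 K, so per °F the value is 0.14 × 5/9 = 0.08.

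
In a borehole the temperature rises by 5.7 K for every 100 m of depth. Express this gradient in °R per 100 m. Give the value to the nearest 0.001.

Since only a temperature interval is involved, the additive offset between the scales drops out.
A change of 1 K is a change of 1.8°R, so 5.7 × 1.8 = 10.260.

10.260 °R/100 m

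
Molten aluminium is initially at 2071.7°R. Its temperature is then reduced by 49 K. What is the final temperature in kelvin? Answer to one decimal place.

Initial temperature in Celsius: (2071.7 - 491.67) × 5/9 = 877.7944°C.
The 49 K change is an interval; Kelvin and Celsius degrees are the same size, so ΔC = -49°C.
Final Celsius temperature: 877.7944 - 49.0000 = 828.7944°C.
In kelvin: 828.7944 + 273.15 = 1101.9 K.

1101.9 K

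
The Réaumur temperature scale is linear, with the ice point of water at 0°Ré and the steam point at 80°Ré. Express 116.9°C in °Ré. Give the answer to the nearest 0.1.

Linearly onto the Réaumur scale: 0 + (116.9000 / 100) × (80 - 0) = 93.5°Ré.

93.5°Ré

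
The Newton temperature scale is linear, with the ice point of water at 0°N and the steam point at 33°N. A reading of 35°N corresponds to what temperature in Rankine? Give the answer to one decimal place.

Linear interpolation between the fixed points: C = (35 - 0) × 100 / (33 - 0) = 106.0606°C.
Then 106.0606 × 1.8 + 491.67 = 682.6°R.

682.6°R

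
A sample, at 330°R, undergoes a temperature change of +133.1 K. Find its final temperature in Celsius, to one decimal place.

43.3°C

Initial temperature in Celsius: (330 - 491.67) × 5/9 = -89.8167°C.
The 133.1 K change is an interval; Kelvin and Celsius degrees are the same size, so ΔC = +133.1°C.
Final Celsius temperature: -89.8167 + 133.1000 = 43.2833°C.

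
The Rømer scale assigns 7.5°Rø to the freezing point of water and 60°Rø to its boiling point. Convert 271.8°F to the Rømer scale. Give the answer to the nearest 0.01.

77.44°Rø

First in Celsius: (271.8 - 32) × 5/9 = 133.2222°C.
Linearly onto the Rømer scale: 7.5 + (133.2222 / 100) × (60 - 7.5) = 77.44°Rø.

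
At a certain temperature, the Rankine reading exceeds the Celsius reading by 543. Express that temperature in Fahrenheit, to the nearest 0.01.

Let x be the Celsius reading; then the Rankine reading is 1.8·x + 491.67.
(1.8·x + 491.67) - x = 543  ⇒  (0.8)·x = 51.33  ⇒  x = 64.1625°C.
In Fahrenheit: 64.1625 × 1.8 + 32 = 147.49°F.

147.49°F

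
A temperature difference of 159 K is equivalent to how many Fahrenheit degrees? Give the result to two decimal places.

286.20°F

An interval of 1 K corresponds to 1.8°F.
159 × 1.8 = 286.20.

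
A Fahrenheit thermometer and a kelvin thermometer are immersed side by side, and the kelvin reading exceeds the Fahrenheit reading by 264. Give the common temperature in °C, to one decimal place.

-28.6°C

Let x be the Fahrenheit reading; then the kelvin reading is 5/9·x + 255.372.
(5/9·x + 255.372) - x = 264  ⇒  (-4/9)·x = 8.62778  ⇒  x = -19.4125°F.
In Celsius: (-19.4125 - 32) × 5/9 = -28.6°C.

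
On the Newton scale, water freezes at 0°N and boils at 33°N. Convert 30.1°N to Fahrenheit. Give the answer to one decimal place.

196.2°F

Linear interpolation between the fixed points: C = (30.1 - 0) × 100 / (33 - 0) = 91.2121°C.
Then 91.2121 × 1.8 + 32 = 196.2°F.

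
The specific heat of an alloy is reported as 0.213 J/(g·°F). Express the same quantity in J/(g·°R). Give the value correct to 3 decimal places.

The quantity depends on a temperature interval, so only the ratio of degree sizes applies; the offset between the scales is irrelevant.
A change of 1°R is a change of 1°F, so per °R the value is 0.213 × 1 = 0.213.

0.213 J/(g·°R)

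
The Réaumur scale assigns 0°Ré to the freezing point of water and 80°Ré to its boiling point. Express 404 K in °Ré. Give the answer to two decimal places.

First in Celsius: 404 - 273.15 = 130.8500°C.
Linearly onto the Réaumur scale: 0 + (130.8500 / 100) × (80 - 0) = 104.68°Ré.

104.68°Ré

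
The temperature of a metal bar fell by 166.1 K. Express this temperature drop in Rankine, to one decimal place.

Only the scale ratio 1.8 matters for a change in temperature.
166.1 × 1.8 = 299.0.

299.0°R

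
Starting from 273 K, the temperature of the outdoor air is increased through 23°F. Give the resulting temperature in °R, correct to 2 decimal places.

514.40°R

Initial temperature in Celsius: 273 - 273.15 = -0.1500°C.
The 23°F change is an interval, so only the factor 5/9 applies: +23 × 5/9 = +12.7778°C.
Final Celsius temperature: -0.1500 + 12.7778 = 12.6278°C.
In Rankine: 12.6278 × 1.8 + 491.67 = 514.40°R.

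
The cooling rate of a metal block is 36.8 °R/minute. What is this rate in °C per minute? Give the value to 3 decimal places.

20.444 °C/minute

Since only a temperature interval is involved, the additive offset between the scales drops out.
A change of 1°R is a change of 5/9°C, so 36.8 × 5/9 = 20.444.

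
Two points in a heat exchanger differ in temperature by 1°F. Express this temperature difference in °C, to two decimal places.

An interval of 1°F corresponds to 5/9°C.
1 × 5/9 = 0.56.

0.56°C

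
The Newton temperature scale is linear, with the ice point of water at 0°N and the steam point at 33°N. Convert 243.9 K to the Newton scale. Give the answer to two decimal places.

First in Celsius: 243.9 - 273.15 = -29.2500°C.
Linearly onto the Newton scale: 0 + (-29.2500 / 100) × (33 - 0) = -9.65°N.

-9.65°N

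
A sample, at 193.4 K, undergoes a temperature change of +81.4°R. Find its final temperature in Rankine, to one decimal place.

Initial temperature in Celsius: 193.4 - 273.15 = -79.7500°C.
The 81.4°R change is an interval, so only the factor 5/9 applies: +81.4 × 5/9 = +45.2222°C.
Final Celsius temperature: -79.7500 + 45.2222 = -34.5278°C.
In Rankine: -34.5278 × 1.8 + 491.67 = 429.5°R.

429.5°R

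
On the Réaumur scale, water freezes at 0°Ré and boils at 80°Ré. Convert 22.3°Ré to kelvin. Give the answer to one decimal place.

Linear interpolation between the fixed points: C = (22.3 - 0) × 100 / (80 - 0) = 27.8750°C.
Then 27.8750 + 273.15 = 301.0 K.

301.0 K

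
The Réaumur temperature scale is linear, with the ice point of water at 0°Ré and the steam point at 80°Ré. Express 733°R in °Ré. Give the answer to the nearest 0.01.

107.26°Ré

First in Celsius: (733 - 491.67) × 5/9 = 134.0722°C.
Linearly onto the Réaumur scale: 0 + (134.0722 / 100) × (80 - 0) = 107.26°Ré.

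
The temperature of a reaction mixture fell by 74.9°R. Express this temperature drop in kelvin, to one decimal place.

For a temperature interval the offset drops out; only the factor 5/9 applies.
74.9 × 5/9 = 41.6.

41.6 K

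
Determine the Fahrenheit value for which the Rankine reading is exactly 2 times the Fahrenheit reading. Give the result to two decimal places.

459.67°F

Let F be the Fahrenheit reading. The Rankine reading is R = 1·F + 459.67.
Require R = 2·F: 1·F + 459.67 = 2·F.
(-1)·F = -459.67  ⇒  F = 459.67.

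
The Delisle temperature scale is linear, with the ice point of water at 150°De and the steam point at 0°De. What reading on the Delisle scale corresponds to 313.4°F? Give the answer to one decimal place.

First in Celsius: (313.4 - 32) × 5/9 = 156.3333°C.
Linearly onto the Delisle scale: 150 + (156.3333 / 100) × (0 - 150) = -84.5°De.

-84.5°De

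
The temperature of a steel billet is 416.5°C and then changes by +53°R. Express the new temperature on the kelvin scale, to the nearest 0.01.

719.09 K

The 53°R change is an interval, so only the factor 5/9 applies: +53 × 5/9 = +29.4444°C.
Final Celsius temperature: 416.5000 + 29.4444 = 445.9444°C.
In kelvin: 445.9444 + 273.15 = 719.09 K.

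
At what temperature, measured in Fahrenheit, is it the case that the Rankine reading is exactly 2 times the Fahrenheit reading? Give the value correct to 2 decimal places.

459.67°F

Let F be the Fahrenheit reading. The Rankine reading is R = 1·F + 459.67.
Require R = 2·F: 1·F + 459.67 = 2·F.
(-1)·F = -459.67  ⇒  F = 459.67.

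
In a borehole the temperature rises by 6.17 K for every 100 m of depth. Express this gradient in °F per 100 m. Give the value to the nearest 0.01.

Since only a temperature interval is involved, the additive offset between the scales drops out.
A change of 1 K is a change of 1.8°F, so 6.17 × 1.8 = 11.11.

11.11 °F/100 m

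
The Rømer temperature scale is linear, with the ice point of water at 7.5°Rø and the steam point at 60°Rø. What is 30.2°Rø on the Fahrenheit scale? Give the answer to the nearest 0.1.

109.8°F

Linear interpolation between the fixed points: C = (30.2 - 7.5) × 100 / (60 - 7.5) = 43.2381°C.
Then 43.2381 × 1.8 + 32 = 109.8°F.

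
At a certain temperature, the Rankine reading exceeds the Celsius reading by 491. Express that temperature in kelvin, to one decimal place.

272.3 K

Let x be the Celsius reading; then the Rankine reading is 1.8·x + 491.67.
(1.8·x + 491.67) - x = 491  ⇒  (0.8)·x = -0.67  ⇒  x = -0.8375°C.
In kelvin: -0.8375 + 273.15 = 272.3 K.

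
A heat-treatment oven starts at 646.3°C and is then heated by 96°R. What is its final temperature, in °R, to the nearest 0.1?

1751.0°R

The 96°R change is an interval, so only the factor 5/9 applies: +96 × 5/9 = +53.3333°C.
Final Celsius temperature: 646.3000 + 53.3333 = 699.6333°C.
In Rankine: 699.6333 × 1.8 + 491.67 = 1751.0°R.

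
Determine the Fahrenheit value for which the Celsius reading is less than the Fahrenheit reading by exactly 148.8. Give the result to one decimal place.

294.8°F

Let F be the Fahrenheit reading. The Celsius reading is C = 5/9·F - 17.7778.
Require C - F = -148.8: (-4/9)·F - 17.7778 = -148.8.
F = (-148.8 + 17.7778) / (-4/9) = 294.8.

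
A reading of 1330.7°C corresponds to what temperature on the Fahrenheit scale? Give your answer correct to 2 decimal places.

2427.26°F

In Fahrenheit: 1330.7000 × 1.8 + 32 = 2427.26°F.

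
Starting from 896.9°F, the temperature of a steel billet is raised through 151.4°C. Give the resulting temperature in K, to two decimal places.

Initial temperature in Celsius: (896.9 - 32) × 5/9 = 480.5000°C.
Final Celsius temperature: 480.5000 + 151.4000 = 631.9000°C.
In kelvin: 631.9000 + 273.15 = 905.05 K.

905.05 K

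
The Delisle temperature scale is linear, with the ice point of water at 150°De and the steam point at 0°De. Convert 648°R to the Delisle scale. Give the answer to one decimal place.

First in Celsius: (648 - 491.67) × 5/9 = 86.8500°C.
Linearly onto the Delisle scale: 150 + (86.8500 / 100) × (0 - 150) = 19.7°De.

19.7°De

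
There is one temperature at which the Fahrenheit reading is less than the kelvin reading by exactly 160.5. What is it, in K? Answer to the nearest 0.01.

Let K be the kelvin reading. The Fahrenheit reading is F = 1.8·K - 459.67.
Require F - K = -160.5: (0.8)·K - 459.67 = -160.5.
K = (-160.5 + 459.67) / (0.8) = 373.96.

373.96 K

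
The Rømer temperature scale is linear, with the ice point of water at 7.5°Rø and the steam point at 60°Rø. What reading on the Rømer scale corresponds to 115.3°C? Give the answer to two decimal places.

Linearly onto the Rømer scale: 7.5 + (115.3000 / 100) × (60 - 7.5) = 68.03°Rø.

68.03°Rø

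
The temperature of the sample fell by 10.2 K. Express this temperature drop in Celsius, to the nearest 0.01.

10.20°C

Kelvin and Celsius degrees are the same size, so the interval is unchanged: 10.20.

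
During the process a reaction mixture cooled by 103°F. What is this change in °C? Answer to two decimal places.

For a temperature interval the offset drops out; only the factor 5/9 applies.
103 × 5/9 = 57.22.

57.22°C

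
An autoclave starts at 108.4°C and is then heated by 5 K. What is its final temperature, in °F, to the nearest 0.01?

The 5 K change is an interval; Kelvin and Celsius degrees are the same size, so ΔC = +5°C.
Final Celsius temperature: 108.4000 + 5.0000 = 113.4000°C.
In Fahrenheit: 113.4000 × 1.8 + 32 = 236.12°F.

236.12°F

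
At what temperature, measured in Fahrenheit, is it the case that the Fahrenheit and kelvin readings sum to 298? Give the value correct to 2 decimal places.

27.40°F

Let F be the Fahrenheit reading. The kelvin reading is K = 5/9·F + 255.372.
Require F + K = 298: (14/9)·F + 255.372 = 298.
F = (298 - 255.372) / (14/9) = 27.40.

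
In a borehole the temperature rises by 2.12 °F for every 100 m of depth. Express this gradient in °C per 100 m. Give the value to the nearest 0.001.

1.178 °C/100 m

The quantity depends on a temperature interval, so only the ratio of degree sizes applies; the offset between the scales is irrelevant.
A change of 1°F is a change of 5/9°C, so 2.12 × 5/9 = 1.178.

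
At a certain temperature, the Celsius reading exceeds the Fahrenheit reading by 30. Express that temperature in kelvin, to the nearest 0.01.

195.65 K

Let x be the Fahrenheit reading; then the Celsius reading is 5/9·x - 17.7778.
(5/9·x - 17.7778) - x = 30  ⇒  (-4/9)·x = 47.7778  ⇒  x = -107.5000°F.
In Celsius: (-107.5 - 32) × 5/9 = -77.5000°C.
In kelvin: -77.5000 + 273.15 = 195.65 K.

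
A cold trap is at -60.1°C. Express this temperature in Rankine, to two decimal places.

In Rankine: -60.1000 × 1.8 + 491.67 = 383.49°R.

383.49°R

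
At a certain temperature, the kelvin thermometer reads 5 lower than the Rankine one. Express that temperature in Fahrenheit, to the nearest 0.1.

-448.4°F

Let x be the Rankine reading; then the kelvin reading is 5/9·x.
(5/9·x) - x = -5  ⇒  (-4/9)·x = -5  ⇒  x = 11.2500°R.
In Celsius: (11.25 - 491.67) × 5/9 = -266.9000°C.
In Fahrenheit: -266.9000 × 1.8 + 32 = -448.4°F.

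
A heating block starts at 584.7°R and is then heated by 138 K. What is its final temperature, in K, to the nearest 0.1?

Initial temperature in Celsius: (584.7 - 491.67) × 5/9 = 51.6833°C.
The 138 K change is an interval; Kelvin and Celsius degrees are the same size, so ΔC = +138°C.
Final Celsius temperature: 51.6833 + 138.0000 = 189.6833°C.
In kelvin: 189.6833 + 273.15 = 462.8 K.

462.8 K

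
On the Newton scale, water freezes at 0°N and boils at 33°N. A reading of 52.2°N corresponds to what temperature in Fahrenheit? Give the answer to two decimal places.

316.73°F

Linear interpolation between the fixed points: C = (52.2 - 0) × 100 / (33 - 0) = 158.1818°C.
Then 158.1818 × 1.8 + 32 = 316.73°F.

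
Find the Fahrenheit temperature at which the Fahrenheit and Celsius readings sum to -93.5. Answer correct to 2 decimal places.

Let F be the Fahrenheit reading. The Celsius reading is C = 5/9·F - 17.7778.
Require F + C = -93.5: (14/9)·F - 17.7778 = -93.5.
F = (-93.5 + 17.7778) / (14/9) = -48.68.

-48.68°F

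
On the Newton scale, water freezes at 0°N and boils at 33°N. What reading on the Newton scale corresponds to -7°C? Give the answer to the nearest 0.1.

-2.3°N

Linearly onto the Newton scale: 0 + (-7.0000 / 100) × (33 - 0) = -2.3°N.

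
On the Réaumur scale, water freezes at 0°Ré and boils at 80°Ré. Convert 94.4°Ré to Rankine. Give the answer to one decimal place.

Linear interpolation between the fixed points: C = (94.4 - 0) × 100 / (80 - 0) = 118.0000°C.
Then 118.0000 × 1.8 + 491.67 = 704.1°R.

704.1°R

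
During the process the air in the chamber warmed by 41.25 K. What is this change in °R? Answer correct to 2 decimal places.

74.25°R

An interval of 1 K corresponds to 1.8°R.
41.25 × 1.8 = 74.25.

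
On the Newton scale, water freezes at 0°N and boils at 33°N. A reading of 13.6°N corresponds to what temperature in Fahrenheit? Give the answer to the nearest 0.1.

Linear interpolation between the fixed points: C = (13.6 - 0) × 100 / (33 - 0) = 41.2121°C.
Then 41.2121 × 1.8 + 32 = 106.2°F.

106.2°F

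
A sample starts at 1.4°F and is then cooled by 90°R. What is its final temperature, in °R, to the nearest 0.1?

Initial temperature in Celsius: (1.4 - 32) × 5/9 = -17.0000°C.
The 90°R change is an interval, so only the factor 5/9 applies: -90 × 5/9 = -50.0000°C.
Final Celsius temperature: -17.0000 - 50.0000 = -67.0000°C.
In Rankine: -67.0000 × 1.8 + 491.67 = 371.1°R.

371.1°R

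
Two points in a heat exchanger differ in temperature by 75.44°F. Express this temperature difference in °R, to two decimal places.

75.44°R

Fahrenheit and Rankine degrees are the same size, so the interval is unchanged: 75.44.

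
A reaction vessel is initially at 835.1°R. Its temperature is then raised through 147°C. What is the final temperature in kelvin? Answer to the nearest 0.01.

610.94 K

Initial temperature in Celsius: (835.1 - 491.67) × 5/9 = 190.7944°C.
Final Celsius temperature: 190.7944 + 147.0000 = 337.7944°C.
In kelvin: 337.7944 + 273.15 = 610.94 K.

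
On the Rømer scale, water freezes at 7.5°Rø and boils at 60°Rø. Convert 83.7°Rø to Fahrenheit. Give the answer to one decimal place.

293.3°F

Linear interpolation between the fixed points: C = (83.7 - 7.5) × 100 / (60 - 7.5) = 145.1429°C.
Then 145.1429 × 1.8 + 32 = 293.3°F.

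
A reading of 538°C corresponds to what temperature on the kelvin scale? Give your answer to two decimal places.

In kelvin: 538.0000 + 273.15 = 811.15 K.

811.15 K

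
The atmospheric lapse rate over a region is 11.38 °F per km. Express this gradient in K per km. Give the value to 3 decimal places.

6.322 K/km

The quantity depends on a temperature interval, so only the ratio of degree sizes applies; the offset between the scales is irrelevant.
A change of 1°F is a change of 5/9 K, so 11.38 × 5/9 = 6.322.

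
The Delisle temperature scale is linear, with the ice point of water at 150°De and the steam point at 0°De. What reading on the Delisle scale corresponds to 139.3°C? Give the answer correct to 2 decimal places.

-58.95°De

Linearly onto the Delisle scale: 150 + (139.3000 / 100) × (0 - 150) = -58.95°De.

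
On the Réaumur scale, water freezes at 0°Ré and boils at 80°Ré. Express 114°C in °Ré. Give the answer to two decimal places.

Linearly onto the Réaumur scale: 0 + (114.0000 / 100) × (80 - 0) = 91.20°Ré.

91.20°Ré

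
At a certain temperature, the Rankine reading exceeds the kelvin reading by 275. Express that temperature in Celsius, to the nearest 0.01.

70.60°C

Let x be the kelvin reading; then the Rankine reading is 1.8·x.
(1.8·x) - x = 275  ⇒  (0.8)·x = 275  ⇒  x = 343.7500 K.
In Celsius: 343.75 - 273.15 = 70.60°C.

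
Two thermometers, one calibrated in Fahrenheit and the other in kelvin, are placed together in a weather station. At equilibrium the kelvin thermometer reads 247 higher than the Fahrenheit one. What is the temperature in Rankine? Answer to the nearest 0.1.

Let x be the Fahrenheit reading; then the kelvin reading is 5/9·x + 255.372.
(5/9·x + 255.372) - x = 247  ⇒  (-4/9)·x = -8.37222  ⇒  x = 18.8375°F.
In Celsius: (18.8375 - 32) × 5/9 = -7.3125°C.
In Rankine: -7.3125 × 1.8 + 491.67 = 478.5°R.

478.5°R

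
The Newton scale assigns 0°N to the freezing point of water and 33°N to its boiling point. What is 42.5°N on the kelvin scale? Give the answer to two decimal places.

Linear interpolation between the fixed points: C = (42.5 - 0) × 100 / (33 - 0) = 128.7879°C.
Then 128.7879 + 273.15 = 401.94 K.

401.94 K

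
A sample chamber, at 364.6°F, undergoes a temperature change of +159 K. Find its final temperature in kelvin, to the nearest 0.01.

616.93 K

Initial temperature in Celsius: (364.6 - 32) × 5/9 = 184.7778°C.
The 159 K change is an interval; Kelvin and Celsius degrees are the same size, so ΔC = +159°C.
Final Celsius temperature: 184.7778 + 159.0000 = 343.7778°C.
In kelvin: 343.7778 + 273.15 = 616.93 K.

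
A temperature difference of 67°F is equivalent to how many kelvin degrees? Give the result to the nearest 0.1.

37.2 K

For a temperature interval the offset drops out; only the factor 5/9 applies.
67 × 5/9 = 37.2.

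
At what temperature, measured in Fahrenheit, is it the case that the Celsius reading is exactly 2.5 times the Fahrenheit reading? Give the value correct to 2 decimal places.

-9.14°F

Let F be the Fahrenheit reading. The Celsius reading is C = 5/9·F - 17.7778.
Require C = 2.5·F: 5/9·F - 17.7778 = 2.5·F.
(-35/18)·F = 17.7778  ⇒  F = -9.14.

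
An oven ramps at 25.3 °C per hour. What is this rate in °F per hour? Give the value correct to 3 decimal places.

45.540 °F/hour

Since only a temperature interval is involved, the additive offset between the scales drops out.
A change of 1°C is a change of 1.8°F, so 25.3 × 1.8 = 45.540.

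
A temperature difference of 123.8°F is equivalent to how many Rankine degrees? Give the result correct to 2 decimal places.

123.80°R

Fahrenheit and Rankine degrees are the same size, so the interval is unchanged: 123.80.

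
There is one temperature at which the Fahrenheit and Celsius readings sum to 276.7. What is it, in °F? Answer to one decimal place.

189.3°F

Let F be the Fahrenheit reading. The Celsius reading is C = 5/9·F - 17.7778.
Require F + C = 276.7: (14/9)·F - 17.7778 = 276.7.
F = (276.7 + 17.7778) / (14/9) = 189.3.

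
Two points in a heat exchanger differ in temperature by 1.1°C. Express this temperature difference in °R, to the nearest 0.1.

2.0°R

For a temperature interval the offset drops out; only the factor 1.8 applies.
1.1 × 1.8 = 2.0.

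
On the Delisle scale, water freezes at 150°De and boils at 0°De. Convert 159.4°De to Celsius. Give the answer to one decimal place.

-6.3°C

Linear interpolation between the fixed points: C = (159.4 - 150) × 100 / (0 - 150) = -6.2667°C.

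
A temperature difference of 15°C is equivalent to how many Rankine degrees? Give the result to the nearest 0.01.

Only the scale ratio 1.8 matters for a change in temperature.
15 × 1.8 = 27.00.

27.00°R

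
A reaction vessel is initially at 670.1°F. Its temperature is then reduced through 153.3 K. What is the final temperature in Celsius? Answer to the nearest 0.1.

Initial temperature in Celsius: (670.1 - 32) × 5/9 = 354.5000°C.
The 153.3 K change is an interval; Kelvin and Celsius degrees are the same size, so ΔC = -153.3°C.
Final Celsius temperature: 354.5000 - 153.3000 = 201.2000°C.

201.2°C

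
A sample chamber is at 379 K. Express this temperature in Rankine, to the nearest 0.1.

682.2°R

In Celsius: 379 - 273.15 = 105.8500°C.
In Rankine: 105.8500 × 1.8 + 491.67 = 682.2°R.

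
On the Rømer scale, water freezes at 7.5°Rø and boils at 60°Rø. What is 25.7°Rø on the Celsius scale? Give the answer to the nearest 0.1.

34.7°C

Linear interpolation between the fixed points: C = (25.7 - 7.5) × 100 / (60 - 7.5) = 34.6667°C.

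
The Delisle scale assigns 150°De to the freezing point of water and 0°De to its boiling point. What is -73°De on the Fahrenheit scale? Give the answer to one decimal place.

299.6°F

Linear interpolation between the fixed points: C = (-73 - 150) × 100 / (0 - 150) = 148.6667°C.
Then 148.6667 × 1.8 + 32 = 299.6°F.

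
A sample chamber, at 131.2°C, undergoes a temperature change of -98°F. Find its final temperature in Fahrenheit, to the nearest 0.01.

The 98°F change is an interval, so only the factor 5/9 applies: -98 × 5/9 = -54.4444°C.
Final Celsius temperature: 131.2000 - 54.4444 = 76.7556°C.
In Fahrenheit: 76.7556 × 1.8 + 32 = 170.16°F.

170.16°F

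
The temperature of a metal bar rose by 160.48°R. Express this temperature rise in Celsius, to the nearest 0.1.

For a temperature interval the offset drops out; only the factor 5/9 applies.
160.48 × 5/9 = 89.2.

89.2°C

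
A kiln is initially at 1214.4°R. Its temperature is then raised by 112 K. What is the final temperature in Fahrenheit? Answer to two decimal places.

956.33°F

Initial temperature in Celsius: (1214.4 - 491.67) × 5/9 = 401.5167°C.
The 112 K change is an interval; Kelvin and Celsius degrees are the same size, so ΔC = +112°C.
Final Celsius temperature: 401.5167 + 112.0000 = 513.5167°C.
In Fahrenheit: 513.5167 × 1.8 + 32 = 956.33°F.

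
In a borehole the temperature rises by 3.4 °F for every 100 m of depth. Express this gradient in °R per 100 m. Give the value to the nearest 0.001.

Since only a temperature interval is involved, the additive offset between the scales drops out.
A change of 1°F is a change of 1°R, so 3.4 × 1 = 3.400.

3.400 °R/100 m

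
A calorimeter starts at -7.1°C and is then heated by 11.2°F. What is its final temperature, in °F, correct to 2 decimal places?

The 11.2°F change is an interval, so only the factor 5/9 applies: +11.2 × 5/9 = +6.2222°C.
Final Celsius temperature: -7.1000 + 6.2222 = -0.8778°C.
In Fahrenheit: -0.8778 × 1.8 + 32 = 30.42°F.

30.42°F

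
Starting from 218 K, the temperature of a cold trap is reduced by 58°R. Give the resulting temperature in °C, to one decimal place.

-87.4°C

Initial temperature in Celsius: 218 - 273.15 = -55.1500°C.
The 58°R change is an interval, so only the factor 5/9 applies: -58 × 5/9 = -32.2222°C.
Final Celsius temperature: -55.1500 - 32.2222 = -87.3722°C.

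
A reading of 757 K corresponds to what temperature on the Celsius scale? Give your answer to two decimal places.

In Celsius: 757 - 273.15 = 483.8500°C.

483.85°C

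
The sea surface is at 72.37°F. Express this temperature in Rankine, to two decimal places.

In Celsius: (72.37 - 32) × 5/9 = 22.4278°C.
In Rankine: 22.4278 × 1.8 + 491.67 = 532.04°R.

532.04°R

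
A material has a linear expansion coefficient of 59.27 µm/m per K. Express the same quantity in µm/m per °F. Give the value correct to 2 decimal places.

The quantity depends on a temperature interval, so only the ratio of degree sizes applies; the offset between the scales is irrelevant.
A change of 1°F is a change of 5/9 K, so per °F the value is 59.27 × 5/9 = 32.93.

32.93 µm/m per °F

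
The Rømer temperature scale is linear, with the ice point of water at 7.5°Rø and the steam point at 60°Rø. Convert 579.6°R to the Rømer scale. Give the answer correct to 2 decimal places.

33.15°Rø

First in Celsius: (579.6 - 491.67) × 5/9 = 48.8500°C.
Linearly onto the Rømer scale: 7.5 + (48.8500 / 100) × (60 - 7.5) = 33.15°Rø.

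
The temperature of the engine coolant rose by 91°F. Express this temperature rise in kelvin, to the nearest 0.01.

50.56 K

An interval of 1°F corresponds to 5/9 K.
91 × 5/9 = 50.56.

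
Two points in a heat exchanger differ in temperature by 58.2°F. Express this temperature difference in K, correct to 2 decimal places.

For a temperature interval the offset drops out; only the factor 5/9 applies.
58.2 × 5/9 = 32.33.

32.33 K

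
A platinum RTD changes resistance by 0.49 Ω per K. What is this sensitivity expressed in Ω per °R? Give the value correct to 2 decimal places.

The quantity depends on a temperature interval, so only the ratio of degree sizes applies; the offset between the scales is irrelevant.
A change of 1°R is a change of 5/9 K, so per °R the value is 0.49 × 5/9 = 0.27.

0.27 Ω per °R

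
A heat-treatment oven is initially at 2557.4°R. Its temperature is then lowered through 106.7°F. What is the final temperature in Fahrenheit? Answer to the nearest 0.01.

1991.03°F

Initial temperature in Celsius: (2557.4 - 491.67) × 5/9 = 1147.6278°C.
The 106.7°F change is an interval, so only the factor 5/9 applies: -106.7 × 5/9 = -59.2778°C.
Final Celsius temperature: 1147.6278 - 59.2778 = 1088.3500°C.
In Fahrenheit: 1088.3500 × 1.8 + 32 = 1991.03°F.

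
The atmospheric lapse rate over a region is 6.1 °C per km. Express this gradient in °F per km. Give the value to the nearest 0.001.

Since only a temperature interval is involved, the additive offset between the scales drops out.
A change of 1°C is a change of 1.8°F, so 6.1 × 1.8 = 10.980.

10.980 °F/km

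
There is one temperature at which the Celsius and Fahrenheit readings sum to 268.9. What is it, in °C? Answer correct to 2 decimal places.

Let C be the Celsius reading. The Fahrenheit reading is F = 1.8·C + 32.
Require C + F = 268.9: (2.8)·C + 32 = 268.9.
C = (268.9 - 32) / (2.8) = 84.61.

84.61°C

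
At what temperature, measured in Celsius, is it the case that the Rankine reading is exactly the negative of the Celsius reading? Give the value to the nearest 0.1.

Let C be the Celsius reading. The Rankine reading is R = 1.8·C + 491.67.
Require R = -1·C: 1.8·C + 491.67 = -1·C.
(2.8)·C = -491.67  ⇒  C = -175.6.

-175.6°C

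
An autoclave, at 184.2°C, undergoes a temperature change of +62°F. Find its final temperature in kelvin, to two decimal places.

491.79 K

The 62°F change is an interval, so only the factor 5/9 applies: +62 × 5/9 = +34.4444°C.
Final Celsius temperature: 184.2000 + 34.4444 = 218.6444°C.
In kelvin: 218.6444 + 273.15 = 491.79 K.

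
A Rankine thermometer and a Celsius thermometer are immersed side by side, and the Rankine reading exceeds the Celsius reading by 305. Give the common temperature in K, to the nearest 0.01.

39.81 K

Let x be the Rankine reading; then the Celsius reading is 5/9·x - 273.15.
(5/9·x - 273.15) - x = -305  ⇒  (-4/9)·x = -31.85  ⇒  x = 71.6625°R.
In Celsius: (71.6625 - 491.67) × 5/9 = -233.3375°C.
In kelvin: -233.3375 + 273.15 = 39.81 K.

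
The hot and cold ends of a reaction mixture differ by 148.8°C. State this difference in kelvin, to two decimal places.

148.80 K

Celsius and kelvin degrees are the same size, so the interval is unchanged: 148.80.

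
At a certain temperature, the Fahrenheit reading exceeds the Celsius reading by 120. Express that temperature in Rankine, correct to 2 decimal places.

Let x be the Fahrenheit reading; then the Celsius reading is 5/9·x - 17.7778.
(5/9·x - 17.7778) - x = -120  ⇒  (-4/9)·x = -102.222  ⇒  x = 230.0000°F.
In Celsius: (230 - 32) × 5/9 = 110.0000°C.
In Rankine: 110.0000 × 1.8 + 491.67 = 689.67°R.

689.67°R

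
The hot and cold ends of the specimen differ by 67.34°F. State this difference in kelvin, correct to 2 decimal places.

An interval of 1°F corresponds to 5/9 K.
67.34 × 5/9 = 37.41.

37.41 K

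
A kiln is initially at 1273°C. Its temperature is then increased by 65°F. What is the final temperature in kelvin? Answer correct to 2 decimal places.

1582.26 K

The 65°F change is an interval, so only the factor 5/9 applies: +65 × 5/9 = +36.1111°C.
Final Celsius temperature: 1273.0000 + 36.1111 = 1309.1111°C.
In kelvin: 1309.1111 + 273.15 = 1582.26 K.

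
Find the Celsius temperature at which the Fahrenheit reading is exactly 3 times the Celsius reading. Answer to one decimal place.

26.7°C

Let C be the Celsius reading. The Fahrenheit reading is F = 1.8·C + 32.
Require F = 3·C: 1.8·C + 32 = 3·C.
(-1.2)·C = -32  ⇒  C = 26.7.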